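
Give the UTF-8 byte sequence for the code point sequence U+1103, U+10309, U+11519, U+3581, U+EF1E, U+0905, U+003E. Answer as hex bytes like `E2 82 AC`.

U+1103: 3-byte form → E1 84 83.
U+10309: 4-byte form → F0 90 8C 89.
U+11519: 4-byte form → F0 91 94 99.
U+3581: 3-byte form → E3 96 81.
U+EF1E: 3-byte form → EE BC 9E.
U+0905: 3-byte form → E0 A4 85.
U+003E: 1-byte form → 3E.
Concatenated (21 bytes): E1 84 83 F0 90 8C 89 F0 91 94 99 E3 96 81 EE BC 9E E0 A4 85 3E.

E1 84 83 F0 90 8C 89 F0 91 94 99 E3 96 81 EE BC 9E E0 A4 85 3E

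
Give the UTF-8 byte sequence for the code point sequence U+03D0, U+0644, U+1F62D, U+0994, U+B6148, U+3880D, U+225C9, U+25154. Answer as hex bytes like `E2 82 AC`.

CF 90 D9 84 F0 9F 98 AD E0 A6 94 F2 B6 85 88 F0 B8 A0 8D F0 A2 97 89 F0 A5 85 94

U+03D0: 2-byte form → CF 90.
U+0644: 2-byte form → D9 84.
U+1F62D: 4-byte form → F0 9F 98 AD.
U+0994: 3-byte form → E0 A6 94.
U+B6148: 4-byte form → F2 B6 85 88.
U+3880D: 4-byte form → F0 B8 A0 8D.
U+225C9: 4-byte form → F0 A2 97 89.
U+25154: 4-byte form → F0 A5 85 94.
Concatenated (27 bytes): CF 90 D9 84 F0 9F 98 AD E0 A6 94 F2 B6 85 88 F0 B8 A0 8D F0 A2 97 89 F0 A5 85 94.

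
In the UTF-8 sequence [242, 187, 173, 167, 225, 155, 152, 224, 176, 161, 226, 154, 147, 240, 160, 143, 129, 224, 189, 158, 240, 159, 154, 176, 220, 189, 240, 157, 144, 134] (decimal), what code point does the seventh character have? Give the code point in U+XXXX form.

Offset 0: leading byte 0xF2 = 11110010 → 4-byte char #1 = F2 BB AD A7.
Offset 4: leading byte 0xE1 = 11100001 → 3-byte char #2 = E1 9B 98.
Offset 7: leading byte 0xE0 = 11100000 → 3-byte char #3 = E0 B0 A1.
Offset 10: leading byte 0xE2 = 11100010 → 3-byte char #4 = E2 9A 93.
Offset 13: leading byte 0xF0 = 11110000 → 4-byte char #5 = F0 A0 8F 81.
Offset 17: leading byte 0xE0 = 11100000 → 3-byte char #6 = E0 BD 9E.
Offset 20: leading byte 0xF0 = 11110000 → 4-byte char #7 = F0 9F 9A B0.
Leading byte 0xF0 = 11110000 matches 11110xxx → 4-byte sequence.
Byte 1: 0xF0 = 11110000, payload 000 (3 bits).
Byte 2: 0x9F = 10011111 (10xxxxxx ✓), payload 011111.
Byte 3: 0x9A = 10011010 (10xxxxxx ✓), payload 011010.
Byte 4: 0xB0 = 10110000 (10xxxxxx ✓), payload 110000.
Concatenate: 000011111011010110000 = 0x1F6B0 (21 bits → U+1F6B0).

U+1F6B0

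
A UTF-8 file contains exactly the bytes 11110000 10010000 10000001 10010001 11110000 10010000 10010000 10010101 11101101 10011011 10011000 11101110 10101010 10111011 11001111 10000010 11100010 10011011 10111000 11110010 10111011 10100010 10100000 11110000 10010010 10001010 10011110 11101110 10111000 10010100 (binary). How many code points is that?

9

Byte at offset 0: 0xF0 = 11110000 → 4-byte char (#1). Advance 4.
Byte at offset 4: 0xF0 = 11110000 → 4-byte char (#2). Advance 4.
Byte at offset 8: 0xED = 11101101 → 3-byte char (#3). Advance 3.
Byte at offset 11: 0xEE = 11101110 → 3-byte char (#4). Advance 3.
Byte at offset 14: 0xCF = 11001111 → 2-byte char (#5). Advance 2.
Byte at offset 16: 0xE2 = 11100010 → 3-byte char (#6). Advance 3.
Byte at offset 19: 0xF2 = 11110010 → 4-byte char (#7). Advance 4.
Byte at offset 23: 0xF0 = 11110000 → 4-byte char (#8). Advance 4.
Byte at offset 27: 0xEE = 11101110 → 3-byte char (#9). Advance 3.
Reached end at offset 30 after 9 code points.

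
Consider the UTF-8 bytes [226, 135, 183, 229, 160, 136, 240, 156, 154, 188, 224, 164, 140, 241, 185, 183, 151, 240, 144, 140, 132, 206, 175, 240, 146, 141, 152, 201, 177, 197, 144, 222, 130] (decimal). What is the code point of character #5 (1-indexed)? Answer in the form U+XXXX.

Offset 0: leading byte 0xE2 = 11100010 → 3-byte char #1 = E2 87 B7.
Offset 3: leading byte 0xE5 = 11100101 → 3-byte char #2 = E5 A0 88.
Offset 6: leading byte 0xF0 = 11110000 → 4-byte char #3 = F0 9C 9A BC.
Offset 10: leading byte 0xE0 = 11100000 → 3-byte char #4 = E0 A4 8C.
Offset 13: leading byte 0xF1 = 11110001 → 4-byte char #5 = F1 B9 B7 97.
Leading byte 0xF1 = 11110001 matches 11110xxx → 4-byte sequence.
Byte 1: 0xF1 = 11110001, payload 001 (3 bits).
Byte 2: 0xB9 = 10111001 (10xxxxxx ✓), payload 111001.
Byte 3: 0xB7 = 10110111 (10xxxxxx ✓), payload 110111.
Byte 4: 0x97 = 10010111 (10xxxxxx ✓), payload 010111.
Concatenate: 001111001110111010111 = 0x79DD7 (21 bits → U+79DD7).

U+79DD7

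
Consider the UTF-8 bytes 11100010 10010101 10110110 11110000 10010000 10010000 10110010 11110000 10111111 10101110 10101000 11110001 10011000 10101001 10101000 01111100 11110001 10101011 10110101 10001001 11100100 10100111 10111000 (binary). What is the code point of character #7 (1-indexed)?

Offset 0: leading byte 0xE2 = 11100010 → 3-byte char #1 = E2 95 B6.
Offset 3: leading byte 0xF0 = 11110000 → 4-byte char #2 = F0 90 90 B2.
Offset 7: leading byte 0xF0 = 11110000 → 4-byte char #3 = F0 BF AE A8.
Offset 11: leading byte 0xF1 = 11110001 → 4-byte char #4 = F1 98 A9 A8.
Offset 15: leading byte 0x7C = 01111100 → 1-byte char #5 = 7C.
Offset 16: leading byte 0xF1 = 11110001 → 4-byte char #6 = F1 AB B5 89.
Offset 20: leading byte 0xE4 = 11100100 → 3-byte char #7 = E4 A7 B8.
Leading byte 0xE4 = 11100100 matches 1110xxxx → 3-byte sequence.
Byte 1: 0xE4 = 11100100, payload 0100 (4 bits).
Byte 2: 0xA7 = 10100111 (10xxxxxx ✓), payload 100111.
Byte 3: 0xB8 = 10111000 (10xxxxxx ✓), payload 111000.
Concatenate: 0100100111111000 = 0x49F8 (16 bits → U+49F8).

U+49F8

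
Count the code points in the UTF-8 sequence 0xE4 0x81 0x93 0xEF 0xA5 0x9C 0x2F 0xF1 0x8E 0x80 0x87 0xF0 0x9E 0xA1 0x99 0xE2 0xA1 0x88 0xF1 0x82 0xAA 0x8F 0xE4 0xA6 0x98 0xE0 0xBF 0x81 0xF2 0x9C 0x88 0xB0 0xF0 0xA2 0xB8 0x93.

11

Byte at offset 0: 0xE4 = 11100100 → 3-byte char (#1). Advance 3.
Byte at offset 3: 0xEF = 11101111 → 3-byte char (#2). Advance 3.
Byte at offset 6: 0x2F = 00101111 → 1-byte char (#3). Advance 1.
Byte at offset 7: 0xF1 = 11110001 → 4-byte char (#4). Advance 4.
Byte at offset 11: 0xF0 = 11110000 → 4-byte char (#5). Advance 4.
Byte at offset 15: 0xE2 = 11100010 → 3-byte char (#6). Advance 3.
Byte at offset 18: 0xF1 = 11110001 → 4-byte char (#7). Advance 4.
Byte at offset 22: 0xE4 = 11100100 → 3-byte char (#8). Advance 3.
Byte at offset 25: 0xE0 = 11100000 → 3-byte char (#9). Advance 3.
Byte at offset 28: 0xF2 = 11110010 → 4-byte char (#10). Advance 4.
Byte at offset 32: 0xF0 = 11110000 → 4-byte char (#11). Advance 4.
Reached end at offset 36 after 11 code points.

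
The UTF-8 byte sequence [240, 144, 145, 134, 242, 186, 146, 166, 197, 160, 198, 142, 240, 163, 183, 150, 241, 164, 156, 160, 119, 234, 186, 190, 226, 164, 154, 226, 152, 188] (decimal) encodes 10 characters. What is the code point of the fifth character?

U+23DD6

Offset 0: leading byte 0xF0 = 11110000 → 4-byte char #1 = F0 90 91 86.
Offset 4: leading byte 0xF2 = 11110010 → 4-byte char #2 = F2 BA 92 A6.
Offset 8: leading byte 0xC5 = 11000101 → 2-byte char #3 = C5 A0.
Offset 10: leading byte 0xC6 = 11000110 → 2-byte char #4 = C6 8E.
Offset 12: leading byte 0xF0 = 11110000 → 4-byte char #5 = F0 A3 B7 96.
Leading byte 0xF0 = 11110000 matches 11110xxx → 4-byte sequence.
Byte 1: 0xF0 = 11110000, payload 000 (3 bits).
Byte 2: 0xA3 = 10100011 (10xxxxxx ✓), payload 100011.
Byte 3: 0xB7 = 10110111 (10xxxxxx ✓), payload 110111.
Byte 4: 0x96 = 10010110 (10xxxxxx ✓), payload 010110.
Concatenate: 000100011110111010110 = 0x23DD6 (21 bits → U+23DD6).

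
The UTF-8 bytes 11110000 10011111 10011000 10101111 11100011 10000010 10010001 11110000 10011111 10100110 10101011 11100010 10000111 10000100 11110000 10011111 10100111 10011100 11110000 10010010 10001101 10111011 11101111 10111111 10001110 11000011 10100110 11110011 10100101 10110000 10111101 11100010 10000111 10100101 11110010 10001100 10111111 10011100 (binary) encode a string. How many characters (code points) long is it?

11

Byte at offset 0: 0xF0 = 11110000 → 4-byte char (#1). Advance 4.
Byte at offset 4: 0xE3 = 11100011 → 3-byte char (#2). Advance 3.
Byte at offset 7: 0xF0 = 11110000 → 4-byte char (#3). Advance 4.
Byte at offset 11: 0xE2 = 11100010 → 3-byte char (#4). Advance 3.
Byte at offset 14: 0xF0 = 11110000 → 4-byte char (#5). Advance 4.
Byte at offset 18: 0xF0 = 11110000 → 4-byte char (#6). Advance 4.
Byte at offset 22: 0xEF = 11101111 → 3-byte char (#7). Advance 3.
Byte at offset 25: 0xC3 = 11000011 → 2-byte char (#8). Advance 2.
Byte at offset 27: 0xF3 = 11110011 → 4-byte char (#9). Advance 4.
Byte at offset 31: 0xE2 = 11100010 → 3-byte char (#10). Advance 3.
Byte at offset 34: 0xF2 = 11110010 → 4-byte char (#11). Advance 4.
Reached end at offset 38 after 11 code points.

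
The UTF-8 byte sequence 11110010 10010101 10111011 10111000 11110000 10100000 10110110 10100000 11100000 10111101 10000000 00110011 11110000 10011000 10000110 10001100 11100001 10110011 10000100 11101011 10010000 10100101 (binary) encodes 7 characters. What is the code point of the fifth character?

Offset 0: leading byte 0xF2 = 11110010 → 4-byte char #1 = F2 95 BB B8.
Offset 4: leading byte 0xF0 = 11110000 → 4-byte char #2 = F0 A0 B6 A0.
Offset 8: leading byte 0xE0 = 11100000 → 3-byte char #3 = E0 BD 80.
Offset 11: leading byte 0x33 = 00110011 → 1-byte char #4 = 33.
Offset 12: leading byte 0xF0 = 11110000 → 4-byte char #5 = F0 98 86 8C.
Leading byte 0xF0 = 11110000 matches 11110xxx → 4-byte sequence.
Byte 1: 0xF0 = 11110000, payload 000 (3 bits).
Byte 2: 0x98 = 10011000 (10xxxxxx ✓), payload 011000.
Byte 3: 0x86 = 10000110 (10xxxxxx ✓), payload 000110.
Byte 4: 0x8C = 10001100 (10xxxxxx ✓), payload 001100.
Concatenate: 000011000000110001100 = 0x1818C (21 bits → U+1818C).

U+1818C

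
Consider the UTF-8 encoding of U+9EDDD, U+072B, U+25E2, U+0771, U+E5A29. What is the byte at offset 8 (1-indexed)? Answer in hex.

1-indexed offset 8 is 0-indexed offset 7.
U+9EDDD → 4-byte form F2 9E B7 9D at offsets 0–3.
U+072B → 2-byte form DC AB at offsets 4–5.
U+25E2 → 3-byte form E2 97 A2 at offsets 6–8.
Offset 7 falls in char 3's range; it's byte 2 of E2 97 A2 = 0x97.

0x97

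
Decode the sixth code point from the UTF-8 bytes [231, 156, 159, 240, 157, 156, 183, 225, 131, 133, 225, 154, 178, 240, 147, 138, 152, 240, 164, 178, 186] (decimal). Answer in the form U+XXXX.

Offset 0: leading byte 0xE7 = 11100111 → 3-byte char #1 = E7 9C 9F.
Offset 3: leading byte 0xF0 = 11110000 → 4-byte char #2 = F0 9D 9C B7.
Offset 7: leading byte 0xE1 = 11100001 → 3-byte char #3 = E1 83 85.
Offset 10: leading byte 0xE1 = 11100001 → 3-byte char #4 = E1 9A B2.
Offset 13: leading byte 0xF0 = 11110000 → 4-byte char #5 = F0 93 8A 98.
Offset 17: leading byte 0xF0 = 11110000 → 4-byte char #6 = F0 A4 B2 BA.
Leading byte 0xF0 = 11110000 matches 11110xxx → 4-byte sequence.
Byte 1: 0xF0 = 11110000, payload 000 (3 bits).
Byte 2: 0xA4 = 10100100 (10xxxxxx ✓), payload 100100.
Byte 3: 0xB2 = 10110010 (10xxxxxx ✓), payload 110010.
Byte 4: 0xBA = 10111010 (10xxxxxx ✓), payload 111010.
Concatenate: 000100100110010111010 = 0x24CBA (21 bits → U+24CBA).

U+24CBA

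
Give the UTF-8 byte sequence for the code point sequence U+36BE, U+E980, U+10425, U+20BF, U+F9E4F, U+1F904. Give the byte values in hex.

U+36BE: 3-byte form → E3 9A BE.
U+E980: 3-byte form → EE A6 80.
U+10425: 4-byte form → F0 90 90 A5.
U+20BF: 3-byte form → E2 82 BF.
U+F9E4F: 4-byte form → F3 B9 B9 8F.
U+1F904: 4-byte form → F0 9F A4 84.
Concatenated (21 bytes): E3 9A BE EE A6 80 F0 90 90 A5 E2 82 BF F3 B9 B9 8F F0 9F A4 84.

E3 9A BE EE A6 80 F0 90 90 A5 E2 82 BF F3 B9 B9 8F F0 9F A4 84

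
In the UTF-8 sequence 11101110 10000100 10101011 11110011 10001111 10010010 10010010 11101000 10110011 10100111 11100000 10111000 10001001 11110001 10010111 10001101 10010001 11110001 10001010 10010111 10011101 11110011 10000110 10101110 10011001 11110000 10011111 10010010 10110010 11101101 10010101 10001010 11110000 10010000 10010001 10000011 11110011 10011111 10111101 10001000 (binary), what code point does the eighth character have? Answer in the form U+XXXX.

U+1F4B2

Offset 0: leading byte 0xEE = 11101110 → 3-byte char #1 = EE 84 AB.
Offset 3: leading byte 0xF3 = 11110011 → 4-byte char #2 = F3 8F 92 92.
Offset 7: leading byte 0xE8 = 11101000 → 3-byte char #3 = E8 B3 A7.
Offset 10: leading byte 0xE0 = 11100000 → 3-byte char #4 = E0 B8 89.
Offset 13: leading byte 0xF1 = 11110001 → 4-byte char #5 = F1 97 8D 91.
Offset 17: leading byte 0xF1 = 11110001 → 4-byte char #6 = F1 8A 97 9D.
Offset 21: leading byte 0xF3 = 11110011 → 4-byte char #7 = F3 86 AE 99.
Offset 25: leading byte 0xF0 = 11110000 → 4-byte char #8 = F0 9F 92 B2.
Leading byte 0xF0 = 11110000 matches 11110xxx → 4-byte sequence.
Byte 1: 0xF0 = 11110000, payload 000 (3 bits).
Byte 2: 0x9F = 10011111 (10xxxxxx ✓), payload 011111.
Byte 3: 0x92 = 10010010 (10xxxxxx ✓), payload 010010.
Byte 4: 0xB2 = 10110010 (10xxxxxx ✓), payload 110010.
Concatenate: 000011111010010110010 = 0x1F4B2 (21 bits → U+1F4B2).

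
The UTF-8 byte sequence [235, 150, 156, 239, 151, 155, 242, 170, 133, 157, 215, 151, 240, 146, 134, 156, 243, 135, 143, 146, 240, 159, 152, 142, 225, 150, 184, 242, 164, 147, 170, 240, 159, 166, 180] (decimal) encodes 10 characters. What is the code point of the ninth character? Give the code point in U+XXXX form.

U+A44EA

Offset 0: leading byte 0xEB = 11101011 → 3-byte char #1 = EB 96 9C.
Offset 3: leading byte 0xEF = 11101111 → 3-byte char #2 = EF 97 9B.
Offset 6: leading byte 0xF2 = 11110010 → 4-byte char #3 = F2 AA 85 9D.
Offset 10: leading byte 0xD7 = 11010111 → 2-byte char #4 = D7 97.
Offset 12: leading byte 0xF0 = 11110000 → 4-byte char #5 = F0 92 86 9C.
Offset 16: leading byte 0xF3 = 11110011 → 4-byte char #6 = F3 87 8F 92.
Offset 20: leading byte 0xF0 = 11110000 → 4-byte char #7 = F0 9F 98 8E.
Offset 24: leading byte 0xE1 = 11100001 → 3-byte char #8 = E1 96 B8.
Offset 27: leading byte 0xF2 = 11110010 → 4-byte char #9 = F2 A4 93 AA.
Leading byte 0xF2 = 11110010 matches 11110xxx → 4-byte sequence.
Byte 1: 0xF2 = 11110010, payload 010 (3 bits).
Byte 2: 0xA4 = 10100100 (10xxxxxx ✓), payload 100100.
Byte 3: 0x93 = 10010011 (10xxxxxx ✓), payload 010011.
Byte 4: 0xAA = 10101010 (10xxxxxx ✓), payload 101010.
Concatenate: 010100100010011101010 = 0xA44EA (21 bits → U+A44EA).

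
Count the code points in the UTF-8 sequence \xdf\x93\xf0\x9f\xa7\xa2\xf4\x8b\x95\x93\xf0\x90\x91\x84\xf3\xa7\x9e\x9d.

Byte at offset 0: 0xDF = 11011111 → 2-byte char (#1). Advance 2.
Byte at offset 2: 0xF0 = 11110000 → 4-byte char (#2). Advance 4.
Byte at offset 6: 0xF4 = 11110100 → 4-byte char (#3). Advance 4.
Byte at offset 10: 0xF0 = 11110000 → 4-byte char (#4). Advance 4.
Byte at offset 14: 0xF3 = 11110011 → 4-byte char (#5). Advance 4.
Reached end at offset 18 after 5 code points.

5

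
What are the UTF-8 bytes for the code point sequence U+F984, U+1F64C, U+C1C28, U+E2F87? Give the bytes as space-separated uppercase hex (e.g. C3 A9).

U+F984: 3-byte form → EF A6 84.
U+1F64C: 4-byte form → F0 9F 99 8C.
U+C1C28: 4-byte form → F3 81 B0 A8.
U+E2F87: 4-byte form → F3 A2 BE 87.
Concatenated (15 bytes): EF A6 84 F0 9F 99 8C F3 81 B0 A8 F3 A2 BE 87.

EF A6 84 F0 9F 99 8C F3 81 B0 A8 F3 A2 BE 87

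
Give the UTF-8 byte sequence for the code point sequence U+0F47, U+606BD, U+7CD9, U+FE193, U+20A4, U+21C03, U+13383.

U+0F47: 3-byte form → E0 BD 87.
U+606BD: 4-byte form → F1 A0 9A BD.
U+7CD9: 3-byte form → E7 B3 99.
U+FE193: 4-byte form → F3 BE 86 93.
U+20A4: 3-byte form → E2 82 A4.
U+21C03: 4-byte form → F0 A1 B0 83.
U+13383: 4-byte form → F0 93 8E 83.
Concatenated (25 bytes): E0 BD 87 F1 A0 9A BD E7 B3 99 F3 BE 86 93 E2 82 A4 F0 A1 B0 83 F0 93 8E 83.

E0 BD 87 F1 A0 9A BD E7 B3 99 F3 BE 86 93 E2 82 A4 F0 A1 B0 83 F0 93 8E 83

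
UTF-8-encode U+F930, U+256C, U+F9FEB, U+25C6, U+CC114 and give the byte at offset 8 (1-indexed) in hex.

0xB9

1-indexed offset 8 is 0-indexed offset 7.
U+F930 → 3-byte form EF A4 B0 at offsets 0–2.
U+256C → 3-byte form E2 95 AC at offsets 3–5.
U+F9FEB → 4-byte form F3 B9 BF AB at offsets 6–9.
Offset 7 falls in char 3's range; it's byte 2 of F3 B9 BF AB = 0xB9.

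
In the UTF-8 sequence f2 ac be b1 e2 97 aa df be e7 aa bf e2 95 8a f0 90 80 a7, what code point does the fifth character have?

Offset 0: leading byte 0xF2 = 11110010 → 4-byte char #1 = F2 AC BE B1.
Offset 4: leading byte 0xE2 = 11100010 → 3-byte char #2 = E2 97 AA.
Offset 7: leading byte 0xDF = 11011111 → 2-byte char #3 = DF BE.
Offset 9: leading byte 0xE7 = 11100111 → 3-byte char #4 = E7 AA BF.
Offset 12: leading byte 0xE2 = 11100010 → 3-byte char #5 = E2 95 8A.
Leading byte 0xE2 = 11100010 matches 1110xxxx → 3-byte sequence.
Byte 1: 0xE2 = 11100010, payload 0010 (4 bits).
Byte 2: 0x95 = 10010101 (10xxxxxx ✓), payload 010101.
Byte 3: 0x8A = 10001010 (10xxxxxx ✓), payload 001010.
Concatenate: 0010010101001010 = 0x254A (16 bits → U+254A).

U+254A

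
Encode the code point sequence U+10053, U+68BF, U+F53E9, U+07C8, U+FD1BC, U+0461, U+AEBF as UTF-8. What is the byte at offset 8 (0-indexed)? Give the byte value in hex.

0xB5

U+10053 → 4-byte form F0 90 81 93 at offsets 0–3.
U+68BF → 3-byte form E6 A2 BF at offsets 4–6.
U+F53E9 → 4-byte form F3 B5 8F A9 at offsets 7–10.
Offset 8 falls in char 3's range; it's byte 2 of F3 B5 8F A9 = 0xB5.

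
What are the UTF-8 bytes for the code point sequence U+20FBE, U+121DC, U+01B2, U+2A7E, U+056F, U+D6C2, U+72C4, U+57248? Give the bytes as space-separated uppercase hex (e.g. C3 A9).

U+20FBE: 4-byte form → F0 A0 BE BE.
U+121DC: 4-byte form → F0 92 87 9C.
U+01B2: 2-byte form → C6 B2.
U+2A7E: 3-byte form → E2 A9 BE.
U+056F: 2-byte form → D5 AF.
U+D6C2: 3-byte form → ED 9B 82.
U+72C4: 3-byte form → E7 8B 84.
U+57248: 4-byte form → F1 97 89 88.
Concatenated (25 bytes): F0 A0 BE BE F0 92 87 9C C6 B2 E2 A9 BE D5 AF ED 9B 82 E7 8B 84 F1 97 89 88.

F0 A0 BE BE F0 92 87 9C C6 B2 E2 A9 BE D5 AF ED 9B 82 E7 8B 84 F1 97 89 88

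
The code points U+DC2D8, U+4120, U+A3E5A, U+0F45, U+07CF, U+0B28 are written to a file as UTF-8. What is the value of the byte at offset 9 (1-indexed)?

0xA3

1-indexed offset 9 is 0-indexed offset 8.
U+DC2D8 → 4-byte form F3 9C 8B 98 at offsets 0–3.
U+4120 → 3-byte form E4 84 A0 at offsets 4–6.
U+A3E5A → 4-byte form F2 A3 B9 9A at offsets 7–10.
Offset 8 falls in char 3's range; it's byte 2 of F2 A3 B9 9A = 0xA3.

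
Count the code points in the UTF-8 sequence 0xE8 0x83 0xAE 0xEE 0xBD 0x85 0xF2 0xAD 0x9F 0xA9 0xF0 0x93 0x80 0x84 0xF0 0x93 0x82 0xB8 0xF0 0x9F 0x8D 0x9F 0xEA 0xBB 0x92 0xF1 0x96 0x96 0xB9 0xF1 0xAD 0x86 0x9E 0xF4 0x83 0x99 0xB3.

10

Byte at offset 0: 0xE8 = 11101000 → 3-byte char (#1). Advance 3.
Byte at offset 3: 0xEE = 11101110 → 3-byte char (#2). Advance 3.
Byte at offset 6: 0xF2 = 11110010 → 4-byte char (#3). Advance 4.
Byte at offset 10: 0xF0 = 11110000 → 4-byte char (#4). Advance 4.
Byte at offset 14: 0xF0 = 11110000 → 4-byte char (#5). Advance 4.
Byte at offset 18: 0xF0 = 11110000 → 4-byte char (#6). Advance 4.
Byte at offset 22: 0xEA = 11101010 → 3-byte char (#7). Advance 3.
Byte at offset 25: 0xF1 = 11110001 → 4-byte char (#8). Advance 4.
Byte at offset 29: 0xF1 = 11110001 → 4-byte char (#9). Advance 4.
Byte at offset 33: 0xF4 = 11110100 → 4-byte char (#10). Advance 4.
Reached end at offset 37 after 10 code points.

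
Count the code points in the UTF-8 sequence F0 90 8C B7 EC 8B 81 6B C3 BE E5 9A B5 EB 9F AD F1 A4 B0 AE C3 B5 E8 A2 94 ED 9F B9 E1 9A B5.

11

Byte at offset 0: 0xF0 = 11110000 → 4-byte char (#1). Advance 4.
Byte at offset 4: 0xEC = 11101100 → 3-byte char (#2). Advance 3.
Byte at offset 7: 0x6B = 01101011 → 1-byte char (#3). Advance 1.
Byte at offset 8: 0xC3 = 11000011 → 2-byte char (#4). Advance 2.
Byte at offset 10: 0xE5 = 11100101 → 3-byte char (#5). Advance 3.
Byte at offset 13: 0xEB = 11101011 → 3-byte char (#6). Advance 3.
Byte at offset 16: 0xF1 = 11110001 → 4-byte char (#7). Advance 4.
Byte at offset 20: 0xC3 = 11000011 → 2-byte char (#8). Advance 2.
Byte at offset 22: 0xE8 = 11101000 → 3-byte char (#9). Advance 3.
Byte at offset 25: 0xED = 11101101 → 3-byte char (#10). Advance 3.
Byte at offset 28: 0xE1 = 11100001 → 3-byte char (#11). Advance 3.
Reached end at offset 31 after 11 code points.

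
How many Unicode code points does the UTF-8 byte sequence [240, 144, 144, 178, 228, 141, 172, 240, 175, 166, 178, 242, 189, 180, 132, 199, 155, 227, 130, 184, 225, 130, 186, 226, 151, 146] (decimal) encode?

Byte at offset 0: 0xF0 = 11110000 → 4-byte char (#1). Advance 4.
Byte at offset 4: 0xE4 = 11100100 → 3-byte char (#2). Advance 3.
Byte at offset 7: 0xF0 = 11110000 → 4-byte char (#3). Advance 4.
Byte at offset 11: 0xF2 = 11110010 → 4-byte char (#4). Advance 4.
Byte at offset 15: 0xC7 = 11000111 → 2-byte char (#5). Advance 2.
Byte at offset 17: 0xE3 = 11100011 → 3-byte char (#6). Advance 3.
Byte at offset 20: 0xE1 = 11100001 → 3-byte char (#7). Advance 3.
Byte at offset 23: 0xE2 = 11100010 → 3-byte char (#8). Advance 3.
Reached end at offset 26 after 8 code points.

8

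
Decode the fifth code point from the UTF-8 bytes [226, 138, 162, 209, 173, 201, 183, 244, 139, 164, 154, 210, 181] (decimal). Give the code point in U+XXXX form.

Offset 0: leading byte 0xE2 = 11100010 → 3-byte char #1 = E2 8A A2.
Offset 3: leading byte 0xD1 = 11010001 → 2-byte char #2 = D1 AD.
Offset 5: leading byte 0xC9 = 11001001 → 2-byte char #3 = C9 B7.
Offset 7: leading byte 0xF4 = 11110100 → 4-byte char #4 = F4 8B A4 9A.
Offset 11: leading byte 0xD2 = 11010010 → 2-byte char #5 = D2 B5.
Leading byte 0xD2 = 11010010 matches 110xxxxx → 2-byte sequence.
Byte 1: 0xD2 = 11010010, payload 10010 (5 bits).
Byte 2: 0xB5 = 10110101 (10xxxxxx ✓), payload 110101.
Concatenate: 10010110101 = 0x4B5 (11 bits → U+04B5).

U+04B5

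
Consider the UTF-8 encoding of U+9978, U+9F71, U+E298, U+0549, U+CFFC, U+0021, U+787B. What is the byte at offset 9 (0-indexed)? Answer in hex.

U+9978 → 3-byte form E9 A5 B8 at offsets 0–2.
U+9F71 → 3-byte form E9 BD B1 at offsets 3–5.
U+E298 → 3-byte form EE 8A 98 at offsets 6–8.
U+0549 → 2-byte form D5 89 at offsets 9–10.
Offset 9 falls in char 4's range; it's byte 1 of D5 89 = 0xD5.

0xD5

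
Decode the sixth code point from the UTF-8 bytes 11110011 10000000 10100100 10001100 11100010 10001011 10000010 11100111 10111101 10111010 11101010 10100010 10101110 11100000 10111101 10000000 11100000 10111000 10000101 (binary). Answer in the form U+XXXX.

U+0E05

Offset 0: leading byte 0xF3 = 11110011 → 4-byte char #1 = F3 80 A4 8C.
Offset 4: leading byte 0xE2 = 11100010 → 3-byte char #2 = E2 8B 82.
Offset 7: leading byte 0xE7 = 11100111 → 3-byte char #3 = E7 BD BA.
Offset 10: leading byte 0xEA = 11101010 → 3-byte char #4 = EA A2 AE.
Offset 13: leading byte 0xE0 = 11100000 → 3-byte char #5 = E0 BD 80.
Offset 16: leading byte 0xE0 = 11100000 → 3-byte char #6 = E0 B8 85.
Leading byte 0xE0 = 11100000 matches 1110xxxx → 3-byte sequence.
Byte 1: 0xE0 = 11100000, payload 0000 (4 bits).
Byte 2: 0xB8 = 10111000 (10xxxxxx ✓), payload 111000.
Byte 3: 0x85 = 10000101 (10xxxxxx ✓), payload 000101.
Concatenate: 0000111000000101 = 0xE05 (16 bits → U+0E05).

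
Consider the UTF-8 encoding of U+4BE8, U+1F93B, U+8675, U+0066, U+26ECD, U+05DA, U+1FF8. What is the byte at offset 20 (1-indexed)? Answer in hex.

1-indexed offset 20 is 0-indexed offset 19.
U+4BE8 → 3-byte form E4 AF A8 at offsets 0–2.
U+1F93B → 4-byte form F0 9F A4 BB at offsets 3–6.
U+8675 → 3-byte form E8 99 B5 at offsets 7–9.
U+0066 → 1-byte form 66 at offsets 10–10.
U+26ECD → 4-byte form F0 A6 BB 8D at offsets 11–14.
U+05DA → 2-byte form D7 9A at offsets 15–16.
U+1FF8 → 3-byte form E1 BF B8 at offsets 17–19.
Offset 19 falls in char 7's range; it's byte 3 of E1 BF B8 = 0xB8.

0xB8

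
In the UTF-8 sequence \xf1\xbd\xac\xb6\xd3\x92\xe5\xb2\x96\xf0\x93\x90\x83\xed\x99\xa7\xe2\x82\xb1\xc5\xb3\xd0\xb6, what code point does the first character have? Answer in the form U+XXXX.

U+7DB36

Offset 0: leading byte 0xF1 = 11110001 → 4-byte char #1 = F1 BD AC B6.
Leading byte 0xF1 = 11110001 matches 11110xxx → 4-byte sequence.
Byte 1: 0xF1 = 11110001, payload 001 (3 bits).
Byte 2: 0xBD = 10111101 (10xxxxxx ✓), payload 111101.
Byte 3: 0xAC = 10101100 (10xxxxxx ✓), payload 101100.
Byte 4: 0xB6 = 10110110 (10xxxxxx ✓), payload 110110.
Concatenate: 001111101101100110110 = 0x7DB36 (21 bits → U+7DB36).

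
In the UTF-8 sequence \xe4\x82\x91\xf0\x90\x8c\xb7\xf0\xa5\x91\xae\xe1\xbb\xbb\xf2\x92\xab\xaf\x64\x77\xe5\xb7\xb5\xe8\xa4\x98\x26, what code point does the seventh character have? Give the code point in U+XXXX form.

Offset 0: leading byte 0xE4 = 11100100 → 3-byte char #1 = E4 82 91.
Offset 3: leading byte 0xF0 = 11110000 → 4-byte char #2 = F0 90 8C B7.
Offset 7: leading byte 0xF0 = 11110000 → 4-byte char #3 = F0 A5 91 AE.
Offset 11: leading byte 0xE1 = 11100001 → 3-byte char #4 = E1 BB BB.
Offset 14: leading byte 0xF2 = 11110010 → 4-byte char #5 = F2 92 AB AF.
Offset 18: leading byte 0x64 = 01100100 → 1-byte char #6 = 64.
Offset 19: leading byte 0x77 = 01110111 → 1-byte char #7 = 77.
Leading byte 0x77 = 01110111 matches 0xxxxxxx → 1-byte sequence.
Byte 1: 0x77 = 01110111, payload 1110111 (7 bits).
Concatenate: 1110111 = 0x77 (7 bits → U+0077).

U+0077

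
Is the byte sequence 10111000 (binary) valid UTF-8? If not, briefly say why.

Byte 0xB8 = 10111000 has the form 10xxxxxx — a continuation byte — but there is no preceding leading byte.

invalid (continuation byte with no leading byte)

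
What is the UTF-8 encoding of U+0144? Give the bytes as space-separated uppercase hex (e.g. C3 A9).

C5 84

U+0144 = 0x144 = 324 decimal. In range U+0080–U+07FF → 2-byte form: 110xxxxx 10xxxxxx.
Binary (11 bits): 00101000100.
Split 5+6: 00101 | 000100.
Byte 1: 11000101 = 0xC5.
Byte 2: 10000100 = 0x84.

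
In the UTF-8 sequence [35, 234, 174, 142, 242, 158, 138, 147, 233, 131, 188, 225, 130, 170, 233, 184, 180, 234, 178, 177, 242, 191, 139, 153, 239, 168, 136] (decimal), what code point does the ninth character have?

Offset 0: leading byte 0x23 = 00100011 → 1-byte char #1 = 23.
Offset 1: leading byte 0xEA = 11101010 → 3-byte char #2 = EA AE 8E.
Offset 4: leading byte 0xF2 = 11110010 → 4-byte char #3 = F2 9E 8A 93.
Offset 8: leading byte 0xE9 = 11101001 → 3-byte char #4 = E9 83 BC.
Offset 11: leading byte 0xE1 = 11100001 → 3-byte char #5 = E1 82 AA.
Offset 14: leading byte 0xE9 = 11101001 → 3-byte char #6 = E9 B8 B4.
Offset 17: leading byte 0xEA = 11101010 → 3-byte char #7 = EA B2 B1.
Offset 20: leading byte 0xF2 = 11110010 → 4-byte char #8 = F2 BF 8B 99.
Offset 24: leading byte 0xEF = 11101111 → 3-byte char #9 = EF A8 88.
Leading byte 0xEF = 11101111 matches 1110xxxx → 3-byte sequence.
Byte 1: 0xEF = 11101111, payload 1111 (4 bits).
Byte 2: 0xA8 = 10101000 (10xxxxxx ✓), payload 101000.
Byte 3: 0x88 = 10001000 (10xxxxxx ✓), payload 001000.
Concatenate: 1111101000001000 = 0xFA08 (16 bits → U+FA08).

U+FA08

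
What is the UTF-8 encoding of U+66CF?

E6 9B 8F

U+66CF = 0x66CF = 26319 decimal. In range U+0800–U+FFFF → 3-byte form: 1110xxxx 10xxxxxx 10xxxxxx.
Binary (16 bits): 0110011011001111.
Split 4+6+6: 0110 | 011011 | 001111.
Byte 1: 11100110 = 0xE6.
Byte 2: 10011011 = 0x9B.
Byte 3: 10001111 = 0x8F.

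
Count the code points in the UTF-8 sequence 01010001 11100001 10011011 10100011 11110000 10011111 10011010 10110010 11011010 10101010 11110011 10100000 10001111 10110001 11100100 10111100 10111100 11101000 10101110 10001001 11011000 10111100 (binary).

8

Byte at offset 0: 0x51 = 01010001 → 1-byte char (#1). Advance 1.
Byte at offset 1: 0xE1 = 11100001 → 3-byte char (#2). Advance 3.
Byte at offset 4: 0xF0 = 11110000 → 4-byte char (#3). Advance 4.
Byte at offset 8: 0xDA = 11011010 → 2-byte char (#4). Advance 2.
Byte at offset 10: 0xF3 = 11110011 → 4-byte char (#5). Advance 4.
Byte at offset 14: 0xE4 = 11100100 → 3-byte char (#6). Advance 3.
Byte at offset 17: 0xE8 = 11101000 → 3-byte char (#7). Advance 3.
Byte at offset 20: 0xD8 = 11011000 → 2-byte char (#8). Advance 2.
Reached end at offset 22 after 8 code points.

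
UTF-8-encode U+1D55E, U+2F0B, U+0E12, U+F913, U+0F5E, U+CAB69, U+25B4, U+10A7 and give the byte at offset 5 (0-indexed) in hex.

0xBC

U+1D55E → 4-byte form F0 9D 95 9E at offsets 0–3.
U+2F0B → 3-byte form E2 BC 8B at offsets 4–6.
Offset 5 falls in char 2's range; it's byte 2 of E2 BC 8B = 0xBC.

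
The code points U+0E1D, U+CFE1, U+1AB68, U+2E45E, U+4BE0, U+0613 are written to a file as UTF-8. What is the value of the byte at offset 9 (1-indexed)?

0xAD

1-indexed offset 9 is 0-indexed offset 8.
U+0E1D → 3-byte form E0 B8 9D at offsets 0–2.
U+CFE1 → 3-byte form EC BF A1 at offsets 3–5.
U+1AB68 → 4-byte form F0 9A AD A8 at offsets 6–9.
Offset 8 falls in char 3's range; it's byte 3 of F0 9A AD A8 = 0xAD.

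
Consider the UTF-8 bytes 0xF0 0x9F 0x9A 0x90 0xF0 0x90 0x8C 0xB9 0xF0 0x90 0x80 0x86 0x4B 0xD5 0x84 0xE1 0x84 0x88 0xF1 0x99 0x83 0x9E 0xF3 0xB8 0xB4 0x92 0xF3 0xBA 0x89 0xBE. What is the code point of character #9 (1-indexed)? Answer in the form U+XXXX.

Offset 0: leading byte 0xF0 = 11110000 → 4-byte char #1 = F0 9F 9A 90.
Offset 4: leading byte 0xF0 = 11110000 → 4-byte char #2 = F0 90 8C B9.
Offset 8: leading byte 0xF0 = 11110000 → 4-byte char #3 = F0 90 80 86.
Offset 12: leading byte 0x4B = 01001011 → 1-byte char #4 = 4B.
Offset 13: leading byte 0xD5 = 11010101 → 2-byte char #5 = D5 84.
Offset 15: leading byte 0xE1 = 11100001 → 3-byte char #6 = E1 84 88.
Offset 18: leading byte 0xF1 = 11110001 → 4-byte char #7 = F1 99 83 9E.
Offset 22: leading byte 0xF3 = 11110011 → 4-byte char #8 = F3 B8 B4 92.
Offset 26: leading byte 0xF3 = 11110011 → 4-byte char #9 = F3 BA 89 BE.
Leading byte 0xF3 = 11110011 matches 11110xxx → 4-byte sequence.
Byte 1: 0xF3 = 11110011, payload 011 (3 bits).
Byte 2: 0xBA = 10111010 (10xxxxxx ✓), payload 111010.
Byte 3: 0x89 = 10001001 (10xxxxxx ✓), payload 001001.
Byte 4: 0xBE = 10111110 (10xxxxxx ✓), payload 111110.
Concatenate: 011111010001001111110 = 0xFA27E (21 bits → U+FA27E).

U+FA27E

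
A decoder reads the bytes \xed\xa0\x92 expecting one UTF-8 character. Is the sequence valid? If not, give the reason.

Structurally a 3-byte sequence; payload = 0xD812.
But 0xD812 is in U+D800–U+DFFF, the surrogate range. Surrogates are not Unicode scalar values and are forbidden in UTF-8.

invalid (encodes a surrogate (U+D800–U+DFFF))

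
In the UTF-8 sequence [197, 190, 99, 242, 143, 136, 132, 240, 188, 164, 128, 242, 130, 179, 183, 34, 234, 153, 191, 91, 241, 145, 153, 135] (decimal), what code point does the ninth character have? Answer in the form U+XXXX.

U+51647

Offset 0: leading byte 0xC5 = 11000101 → 2-byte char #1 = C5 BE.
Offset 2: leading byte 0x63 = 01100011 → 1-byte char #2 = 63.
Offset 3: leading byte 0xF2 = 11110010 → 4-byte char #3 = F2 8F 88 84.
Offset 7: leading byte 0xF0 = 11110000 → 4-byte char #4 = F0 BC A4 80.
Offset 11: leading byte 0xF2 = 11110010 → 4-byte char #5 = F2 82 B3 B7.
Offset 15: leading byte 0x22 = 00100010 → 1-byte char #6 = 22.
Offset 16: leading byte 0xEA = 11101010 → 3-byte char #7 = EA 99 BF.
Offset 19: leading byte 0x5B = 01011011 → 1-byte char #8 = 5B.
Offset 20: leading byte 0xF1 = 11110001 → 4-byte char #9 = F1 91 99 87.
Leading byte 0xF1 = 11110001 matches 11110xxx → 4-byte sequence.
Byte 1: 0xF1 = 11110001, payload 001 (3 bits).
Byte 2: 0x91 = 10010001 (10xxxxxx ✓), payload 010001.
Byte 3: 0x99 = 10011001 (10xxxxxx ✓), payload 011001.
Byte 4: 0x87 = 10000111 (10xxxxxx ✓), payload 000111.
Concatenate: 001010001011001000111 = 0x51647 (21 bits → U+51647).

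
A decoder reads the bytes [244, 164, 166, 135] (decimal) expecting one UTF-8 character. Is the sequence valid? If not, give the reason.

Leading byte 0xF4 = 11110100 → 4-byte form.
Payload = 0x124987, which exceeds U+10FFFF, the maximum Unicode code point. (Leading bytes F5–FF, or F4 followed by ≥ 0x90, are invalid.)

invalid (encodes a value above U+10FFFF)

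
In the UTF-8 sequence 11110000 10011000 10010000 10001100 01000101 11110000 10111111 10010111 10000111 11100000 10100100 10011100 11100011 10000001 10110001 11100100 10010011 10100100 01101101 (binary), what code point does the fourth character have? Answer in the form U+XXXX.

U+091C

Offset 0: leading byte 0xF0 = 11110000 → 4-byte char #1 = F0 98 90 8C.
Offset 4: leading byte 0x45 = 01000101 → 1-byte char #2 = 45.
Offset 5: leading byte 0xF0 = 11110000 → 4-byte char #3 = F0 BF 97 87.
Offset 9: leading byte 0xE0 = 11100000 → 3-byte char #4 = E0 A4 9C.
Leading byte 0xE0 = 11100000 matches 1110xxxx → 3-byte sequence.
Byte 1: 0xE0 = 11100000, payload 0000 (4 bits).
Byte 2: 0xA4 = 10100100 (10xxxxxx ✓), payload 100100.
Byte 3: 0x9C = 10011100 (10xxxxxx ✓), payload 011100.
Concatenate: 0000100100011100 = 0x91C (16 bits → U+091C).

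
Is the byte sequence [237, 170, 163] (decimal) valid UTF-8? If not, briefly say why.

invalid (encodes a surrogate (U+D800–U+DFFF))

Structurally a 3-byte sequence; payload = 0xDAA3.
But 0xDAA3 is in U+D800–U+DFFF, the surrogate range. Surrogates are not Unicode scalar values and are forbidden in UTF-8.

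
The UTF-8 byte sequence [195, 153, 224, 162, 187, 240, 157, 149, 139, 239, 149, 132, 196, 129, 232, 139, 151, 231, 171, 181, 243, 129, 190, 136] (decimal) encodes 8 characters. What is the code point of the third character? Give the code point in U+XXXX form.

U+1D54B

Offset 0: leading byte 0xC3 = 11000011 → 2-byte char #1 = C3 99.
Offset 2: leading byte 0xE0 = 11100000 → 3-byte char #2 = E0 A2 BB.
Offset 5: leading byte 0xF0 = 11110000 → 4-byte char #3 = F0 9D 95 8B.
Leading byte 0xF0 = 11110000 matches 11110xxx → 4-byte sequence.
Byte 1: 0xF0 = 11110000, payload 000 (3 bits).
Byte 2: 0x9D = 10011101 (10xxxxxx ✓), payload 011101.
Byte 3: 0x95 = 10010101 (10xxxxxx ✓), payload 010101.
Byte 4: 0x8B = 10001011 (10xxxxxx ✓), payload 001011.
Concatenate: 000011101010101001011 = 0x1D54B (21 bits → U+1D54B).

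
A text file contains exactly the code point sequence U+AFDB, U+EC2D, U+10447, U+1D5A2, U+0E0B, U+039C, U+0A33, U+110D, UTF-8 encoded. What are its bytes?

U+AFDB: 3-byte form → EA BF 9B.
U+EC2D: 3-byte form → EE B0 AD.
U+10447: 4-byte form → F0 90 91 87.
U+1D5A2: 4-byte form → F0 9D 96 A2.
U+0E0B: 3-byte form → E0 B8 8B.
U+039C: 2-byte form → CE 9C.
U+0A33: 3-byte form → E0 A8 B3.
U+110D: 3-byte form → E1 84 8D.
Concatenated (25 bytes): EA BF 9B EE B0 AD F0 90 91 87 F0 9D 96 A2 E0 B8 8B CE 9C E0 A8 B3 E1 84 8D.

EA BF 9B EE B0 AD F0 90 91 87 F0 9D 96 A2 E0 B8 8B CE 9C E0 A8 B3 E1 84 8D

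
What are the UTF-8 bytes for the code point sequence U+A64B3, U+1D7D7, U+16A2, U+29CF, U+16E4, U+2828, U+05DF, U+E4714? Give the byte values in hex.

F2 A6 92 B3 F0 9D 9F 97 E1 9A A2 E2 A7 8F E1 9B A4 E2 A0 A8 D7 9F F3 A4 9C 94

U+A64B3: 4-byte form → F2 A6 92 B3.
U+1D7D7: 4-byte form → F0 9D 9F 97.
U+16A2: 3-byte form → E1 9A A2.
U+29CF: 3-byte form → E2 A7 8F.
U+16E4: 3-byte form → E1 9B A4.
U+2828: 3-byte form → E2 A0 A8.
U+05DF: 2-byte form → D7 9F.
U+E4714: 4-byte form → F3 A4 9C 94.
Concatenated (26 bytes): F2 A6 92 B3 F0 9D 9F 97 E1 9A A2 E2 A7 8F E1 9B A4 E2 A0 A8 D7 9F F3 A4 9C 94.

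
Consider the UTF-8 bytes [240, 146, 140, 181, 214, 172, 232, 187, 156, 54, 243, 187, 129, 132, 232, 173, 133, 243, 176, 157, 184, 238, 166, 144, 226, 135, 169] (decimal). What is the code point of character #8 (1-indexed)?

Offset 0: leading byte 0xF0 = 11110000 → 4-byte char #1 = F0 92 8C B5.
Offset 4: leading byte 0xD6 = 11010110 → 2-byte char #2 = D6 AC.
Offset 6: leading byte 0xE8 = 11101000 → 3-byte char #3 = E8 BB 9C.
Offset 9: leading byte 0x36 = 00110110 → 1-byte char #4 = 36.
Offset 10: leading byte 0xF3 = 11110011 → 4-byte char #5 = F3 BB 81 84.
Offset 14: leading byte 0xE8 = 11101000 → 3-byte char #6 = E8 AD 85.
Offset 17: leading byte 0xF3 = 11110011 → 4-byte char #7 = F3 B0 9D B8.
Offset 21: leading byte 0xEE = 11101110 → 3-byte char #8 = EE A6 90.
Leading byte 0xEE = 11101110 matches 1110xxxx → 3-byte sequence.
Byte 1: 0xEE = 11101110, payload 1110 (4 bits).
Byte 2: 0xA6 = 10100110 (10xxxxxx ✓), payload 100110.
Byte 3: 0x90 = 10010000 (10xxxxxx ✓), payload 010000.
Concatenate: 1110100110010000 = 0xE990 (16 bits → U+E990).

U+E990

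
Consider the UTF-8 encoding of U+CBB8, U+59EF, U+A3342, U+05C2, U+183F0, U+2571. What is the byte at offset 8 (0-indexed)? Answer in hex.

U+CBB8 → 3-byte form EC AE B8 at offsets 0–2.
U+59EF → 3-byte form E5 A7 AF at offsets 3–5.
U+A3342 → 4-byte form F2 A3 8D 82 at offsets 6–9.
Offset 8 falls in char 3's range; it's byte 3 of F2 A3 8D 82 = 0x8D.

0x8D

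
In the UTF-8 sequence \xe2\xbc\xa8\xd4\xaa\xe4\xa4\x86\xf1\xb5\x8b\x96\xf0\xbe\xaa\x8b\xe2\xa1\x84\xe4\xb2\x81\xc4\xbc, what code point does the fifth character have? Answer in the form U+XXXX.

Offset 0: leading byte 0xE2 = 11100010 → 3-byte char #1 = E2 BC A8.
Offset 3: leading byte 0xD4 = 11010100 → 2-byte char #2 = D4 AA.
Offset 5: leading byte 0xE4 = 11100100 → 3-byte char #3 = E4 A4 86.
Offset 8: leading byte 0xF1 = 11110001 → 4-byte char #4 = F1 B5 8B 96.
Offset 12: leading byte 0xF0 = 11110000 → 4-byte char #5 = F0 BE AA 8B.
Leading byte 0xF0 = 11110000 matches 11110xxx → 4-byte sequence.
Byte 1: 0xF0 = 11110000, payload 000 (3 bits).
Byte 2: 0xBE = 10111110 (10xxxxxx ✓), payload 111110.
Byte 3: 0xAA = 10101010 (10xxxxxx ✓), payload 101010.
Byte 4: 0x8B = 10001011 (10xxxxxx ✓), payload 001011.
Concatenate: 000111110101010001011 = 0x3EA8B (21 bits → U+3EA8B).

U+3EA8B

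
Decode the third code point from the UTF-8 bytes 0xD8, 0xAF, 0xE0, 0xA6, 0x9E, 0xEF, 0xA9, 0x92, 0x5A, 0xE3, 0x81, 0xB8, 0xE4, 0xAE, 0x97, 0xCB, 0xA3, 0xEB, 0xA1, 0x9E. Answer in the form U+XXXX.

Offset 0: leading byte 0xD8 = 11011000 → 2-byte char #1 = D8 AF.
Offset 2: leading byte 0xE0 = 11100000 → 3-byte char #2 = E0 A6 9E.
Offset 5: leading byte 0xEF = 11101111 → 3-byte char #3 = EF A9 92.
Leading byte 0xEF = 11101111 matches 1110xxxx → 3-byte sequence.
Byte 1: 0xEF = 11101111, payload 1111 (4 bits).
Byte 2: 0xA9 = 10101001 (10xxxxxx ✓), payload 101001.
Byte 3: 0x92 = 10010010 (10xxxxxx ✓), payload 010010.
Concatenate: 1111101001010010 = 0xFA52 (16 bits → U+FA52).

U+FA52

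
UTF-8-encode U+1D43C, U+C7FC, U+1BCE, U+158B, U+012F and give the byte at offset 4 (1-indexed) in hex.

1-indexed offset 4 is 0-indexed offset 3.
U+1D43C → 4-byte form F0 9D 90 BC at offsets 0–3.
Offset 3 falls in char 1's range; it's byte 4 of F0 9D 90 BC = 0xBC.

0xBC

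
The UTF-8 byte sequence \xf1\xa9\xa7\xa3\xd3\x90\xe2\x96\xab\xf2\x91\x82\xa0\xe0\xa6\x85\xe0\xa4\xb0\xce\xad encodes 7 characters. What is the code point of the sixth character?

U+0930

Offset 0: leading byte 0xF1 = 11110001 → 4-byte char #1 = F1 A9 A7 A3.
Offset 4: leading byte 0xD3 = 11010011 → 2-byte char #2 = D3 90.
Offset 6: leading byte 0xE2 = 11100010 → 3-byte char #3 = E2 96 AB.
Offset 9: leading byte 0xF2 = 11110010 → 4-byte char #4 = F2 91 82 A0.
Offset 13: leading byte 0xE0 = 11100000 → 3-byte char #5 = E0 A6 85.
Offset 16: leading byte 0xE0 = 11100000 → 3-byte char #6 = E0 A4 B0.
Leading byte 0xE0 = 11100000 matches 1110xxxx → 3-byte sequence.
Byte 1: 0xE0 = 11100000, payload 0000 (4 bits).
Byte 2: 0xA4 = 10100100 (10xxxxxx ✓), payload 100100.
Byte 3: 0xB0 = 10110000 (10xxxxxx ✓), payload 110000.
Concatenate: 0000100100110000 = 0x930 (16 bits → U+0930).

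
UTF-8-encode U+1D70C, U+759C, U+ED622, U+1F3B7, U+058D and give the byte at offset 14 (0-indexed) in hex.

U+1D70C → 4-byte form F0 9D 9C 8C at offsets 0–3.
U+759C → 3-byte form E7 96 9C at offsets 4–6.
U+ED622 → 4-byte form F3 AD 98 A2 at offsets 7–10.
U+1F3B7 → 4-byte form F0 9F 8E B7 at offsets 11–14.
Offset 14 falls in char 4's range; it's byte 4 of F0 9F 8E B7 = 0xB7.

0xB7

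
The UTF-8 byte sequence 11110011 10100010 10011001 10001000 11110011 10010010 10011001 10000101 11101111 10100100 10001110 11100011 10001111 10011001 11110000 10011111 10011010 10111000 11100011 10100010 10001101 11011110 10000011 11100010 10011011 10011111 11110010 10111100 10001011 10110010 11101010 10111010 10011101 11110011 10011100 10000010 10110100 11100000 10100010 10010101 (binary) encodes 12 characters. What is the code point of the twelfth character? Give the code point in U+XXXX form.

Offset 0: leading byte 0xF3 = 11110011 → 4-byte char #1 = F3 A2 99 88.
Offset 4: leading byte 0xF3 = 11110011 → 4-byte char #2 = F3 92 99 85.
Offset 8: leading byte 0xEF = 11101111 → 3-byte char #3 = EF A4 8E.
Offset 11: leading byte 0xE3 = 11100011 → 3-byte char #4 = E3 8F 99.
Offset 14: leading byte 0xF0 = 11110000 → 4-byte char #5 = F0 9F 9A B8.
Offset 18: leading byte 0xE3 = 11100011 → 3-byte char #6 = E3 A2 8D.
Offset 21: leading byte 0xDE = 11011110 → 2-byte char #7 = DE 83.
Offset 23: leading byte 0xE2 = 11100010 → 3-byte char #8 = E2 9B 9F.
Offset 26: leading byte 0xF2 = 11110010 → 4-byte char #9 = F2 BC 8B B2.
Offset 30: leading byte 0xEA = 11101010 → 3-byte char #10 = EA BA 9D.
Offset 33: leading byte 0xF3 = 11110011 → 4-byte char #11 = F3 9C 82 B4.
Offset 37: leading byte 0xE0 = 11100000 → 3-byte char #12 = E0 A2 95.
Leading byte 0xE0 = 11100000 matches 1110xxxx → 3-byte sequence.
Byte 1: 0xE0 = 11100000, payload 0000 (4 bits).
Byte 2: 0xA2 = 10100010 (10xxxxxx ✓), payload 100010.
Byte 3: 0x95 = 10010101 (10xxxxxx ✓), payload 010101.
Concatenate: 0000100010010101 = 0x895 (16 bits → U+0895).

U+0895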